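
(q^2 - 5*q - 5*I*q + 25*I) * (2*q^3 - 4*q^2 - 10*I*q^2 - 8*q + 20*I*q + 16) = 2*q^5 - 14*q^4 - 20*I*q^4 - 38*q^3 + 140*I*q^3 + 406*q^2 - 160*I*q^2 - 580*q - 280*I*q + 400*I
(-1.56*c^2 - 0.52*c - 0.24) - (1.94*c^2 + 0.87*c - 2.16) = -3.5*c^2 - 1.39*c + 1.92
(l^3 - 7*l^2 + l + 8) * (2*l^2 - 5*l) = 2*l^5 - 19*l^4 + 37*l^3 + 11*l^2 - 40*l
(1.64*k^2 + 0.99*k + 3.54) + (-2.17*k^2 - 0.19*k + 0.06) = -0.53*k^2 + 0.8*k + 3.6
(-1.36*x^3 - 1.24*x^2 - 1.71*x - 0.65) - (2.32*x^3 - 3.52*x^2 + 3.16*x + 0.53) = -3.68*x^3 + 2.28*x^2 - 4.87*x - 1.18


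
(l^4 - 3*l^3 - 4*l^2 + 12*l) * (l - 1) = l^5 - 4*l^4 - l^3 + 16*l^2 - 12*l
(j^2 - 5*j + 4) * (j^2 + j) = j^4 - 4*j^3 - j^2 + 4*j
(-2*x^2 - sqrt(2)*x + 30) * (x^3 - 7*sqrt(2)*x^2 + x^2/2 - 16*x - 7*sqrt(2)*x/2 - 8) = -2*x^5 - x^4 + 13*sqrt(2)*x^4 + 13*sqrt(2)*x^3/2 + 76*x^3 - 194*sqrt(2)*x^2 + 38*x^2 - 480*x - 97*sqrt(2)*x - 240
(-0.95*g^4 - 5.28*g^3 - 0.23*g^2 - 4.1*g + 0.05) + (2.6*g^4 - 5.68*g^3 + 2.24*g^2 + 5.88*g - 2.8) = 1.65*g^4 - 10.96*g^3 + 2.01*g^2 + 1.78*g - 2.75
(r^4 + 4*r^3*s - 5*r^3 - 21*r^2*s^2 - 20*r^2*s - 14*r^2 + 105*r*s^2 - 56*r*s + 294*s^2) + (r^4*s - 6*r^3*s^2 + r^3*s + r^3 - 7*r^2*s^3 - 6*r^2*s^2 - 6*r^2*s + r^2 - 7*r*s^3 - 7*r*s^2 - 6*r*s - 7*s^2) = r^4*s + r^4 - 6*r^3*s^2 + 5*r^3*s - 4*r^3 - 7*r^2*s^3 - 27*r^2*s^2 - 26*r^2*s - 13*r^2 - 7*r*s^3 + 98*r*s^2 - 62*r*s + 287*s^2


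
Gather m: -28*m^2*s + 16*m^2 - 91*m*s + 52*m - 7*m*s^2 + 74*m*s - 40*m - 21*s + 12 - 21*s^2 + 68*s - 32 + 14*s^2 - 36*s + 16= m^2*(16 - 28*s) + m*(-7*s^2 - 17*s + 12) - 7*s^2 + 11*s - 4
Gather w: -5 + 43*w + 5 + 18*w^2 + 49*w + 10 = 18*w^2 + 92*w + 10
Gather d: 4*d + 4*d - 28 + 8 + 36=8*d + 16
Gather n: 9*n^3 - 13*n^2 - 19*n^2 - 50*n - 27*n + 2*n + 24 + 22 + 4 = 9*n^3 - 32*n^2 - 75*n + 50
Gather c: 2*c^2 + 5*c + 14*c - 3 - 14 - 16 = 2*c^2 + 19*c - 33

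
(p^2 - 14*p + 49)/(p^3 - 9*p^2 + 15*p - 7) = (p - 7)/(p^2 - 2*p + 1)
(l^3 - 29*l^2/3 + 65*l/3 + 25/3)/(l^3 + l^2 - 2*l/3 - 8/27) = 9*(l^2 - 10*l + 25)/(9*l^2 + 6*l - 8)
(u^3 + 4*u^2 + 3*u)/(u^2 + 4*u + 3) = u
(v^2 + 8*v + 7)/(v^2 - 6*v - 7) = (v + 7)/(v - 7)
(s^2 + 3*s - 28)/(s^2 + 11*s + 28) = (s - 4)/(s + 4)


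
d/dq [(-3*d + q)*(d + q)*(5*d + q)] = -13*d^2 + 6*d*q + 3*q^2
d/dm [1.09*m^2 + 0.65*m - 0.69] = 2.18*m + 0.65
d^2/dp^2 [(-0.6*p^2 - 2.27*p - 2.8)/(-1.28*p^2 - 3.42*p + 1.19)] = (8.88178419700125e-16*p^4 + 2.185216*p^3 + 33.00864*p^2 + 94.289664*p + 94.205972)/(2.097152*p^6 + 16.809984*p^5 + 39.065088*p^4 + 8.745624*p^3 - 36.318324*p^2 + 14.529186*p - 1.685159)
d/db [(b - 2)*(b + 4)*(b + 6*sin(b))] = (b - 2)*(b + 4)*(6*cos(b) + 1) + (b - 2)*(b + 6*sin(b)) + (b + 4)*(b + 6*sin(b))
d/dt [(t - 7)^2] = 2*t - 14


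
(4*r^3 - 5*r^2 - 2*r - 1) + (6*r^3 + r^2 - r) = 10*r^3 - 4*r^2 - 3*r - 1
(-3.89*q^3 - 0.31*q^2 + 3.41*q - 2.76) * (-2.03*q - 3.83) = 7.8967*q^4 + 15.528*q^3 - 5.735*q^2 - 7.4575*q + 10.5708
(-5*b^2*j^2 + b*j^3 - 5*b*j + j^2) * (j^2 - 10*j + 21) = -5*b^2*j^4 + 50*b^2*j^3 - 105*b^2*j^2 + b*j^5 - 10*b*j^4 + 16*b*j^3 + 50*b*j^2 - 105*b*j + j^4 - 10*j^3 + 21*j^2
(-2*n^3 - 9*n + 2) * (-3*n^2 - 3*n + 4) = 6*n^5 + 6*n^4 + 19*n^3 + 21*n^2 - 42*n + 8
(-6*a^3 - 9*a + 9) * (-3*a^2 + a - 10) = 18*a^5 - 6*a^4 + 87*a^3 - 36*a^2 + 99*a - 90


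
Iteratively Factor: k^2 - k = (k)*(k - 1)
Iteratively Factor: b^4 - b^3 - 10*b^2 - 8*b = (b - 4)*(b^3 + 3*b^2 + 2*b) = (b - 4)*(b + 1)*(b^2 + 2*b) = (b - 4)*(b + 1)*(b + 2)*(b)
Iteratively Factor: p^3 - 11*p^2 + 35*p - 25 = (p - 5)*(p^2 - 6*p + 5) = (p - 5)*(p - 1)*(p - 5)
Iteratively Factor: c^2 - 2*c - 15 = (c + 3)*(c - 5)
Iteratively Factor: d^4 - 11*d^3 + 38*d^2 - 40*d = (d)*(d^3 - 11*d^2 + 38*d - 40) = d*(d - 2)*(d^2 - 9*d + 20) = d*(d - 5)*(d - 2)*(d - 4)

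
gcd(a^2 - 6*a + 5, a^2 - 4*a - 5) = a - 5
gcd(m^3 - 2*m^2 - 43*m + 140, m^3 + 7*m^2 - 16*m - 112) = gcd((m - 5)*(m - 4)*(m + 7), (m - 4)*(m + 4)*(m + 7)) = m^2 + 3*m - 28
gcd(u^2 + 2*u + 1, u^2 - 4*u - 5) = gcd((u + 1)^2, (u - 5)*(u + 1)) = u + 1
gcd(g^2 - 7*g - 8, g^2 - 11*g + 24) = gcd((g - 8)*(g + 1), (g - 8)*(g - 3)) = g - 8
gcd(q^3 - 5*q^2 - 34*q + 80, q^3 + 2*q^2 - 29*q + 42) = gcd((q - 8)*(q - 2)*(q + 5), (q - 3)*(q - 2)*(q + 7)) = q - 2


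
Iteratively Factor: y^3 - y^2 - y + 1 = (y - 1)*(y^2 - 1) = (y - 1)*(y + 1)*(y - 1)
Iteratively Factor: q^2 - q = (q - 1)*(q)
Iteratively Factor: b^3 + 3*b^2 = (b)*(b^2 + 3*b) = b^2*(b + 3)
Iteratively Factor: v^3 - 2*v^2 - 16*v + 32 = (v - 4)*(v^2 + 2*v - 8) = (v - 4)*(v + 4)*(v - 2)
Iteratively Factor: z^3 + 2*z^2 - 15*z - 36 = (z - 4)*(z^2 + 6*z + 9) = (z - 4)*(z + 3)*(z + 3)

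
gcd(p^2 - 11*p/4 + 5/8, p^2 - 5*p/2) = p - 5/2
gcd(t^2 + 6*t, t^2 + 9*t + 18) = t + 6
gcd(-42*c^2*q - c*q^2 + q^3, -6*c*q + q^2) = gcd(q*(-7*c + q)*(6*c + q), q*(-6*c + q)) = q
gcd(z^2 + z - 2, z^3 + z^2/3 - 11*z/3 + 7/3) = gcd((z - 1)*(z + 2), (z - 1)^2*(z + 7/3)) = z - 1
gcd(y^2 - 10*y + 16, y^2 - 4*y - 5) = 1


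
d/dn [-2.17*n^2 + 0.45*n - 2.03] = 0.45 - 4.34*n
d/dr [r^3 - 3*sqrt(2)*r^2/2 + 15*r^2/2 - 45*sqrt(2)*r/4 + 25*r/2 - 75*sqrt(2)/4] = 3*r^2 - 3*sqrt(2)*r + 15*r - 45*sqrt(2)/4 + 25/2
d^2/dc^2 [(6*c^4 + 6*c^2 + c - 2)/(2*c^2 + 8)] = (6*c^6 + 72*c^4 + c^3 + 498*c^2 - 12*c + 104)/(c^6 + 12*c^4 + 48*c^2 + 64)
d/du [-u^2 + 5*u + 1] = 5 - 2*u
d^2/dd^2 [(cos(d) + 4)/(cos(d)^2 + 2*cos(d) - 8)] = (sin(d)^2 - 2*cos(d) + 1)/(cos(d) - 2)^3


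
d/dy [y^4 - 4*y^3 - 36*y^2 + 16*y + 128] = 4*y^3 - 12*y^2 - 72*y + 16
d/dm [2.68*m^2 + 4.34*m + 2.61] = 5.36*m + 4.34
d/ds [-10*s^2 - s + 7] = -20*s - 1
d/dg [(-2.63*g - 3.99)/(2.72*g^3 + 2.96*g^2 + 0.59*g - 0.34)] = (14.3072*g^3 + 40.3432*g^2 + 23.6208*g + 3.2483)/(7.3984*g^6 + 16.1024*g^5 + 11.9712*g^4 + 1.6432*g^3 - 1.6647*g^2 - 0.4012*g + 0.1156)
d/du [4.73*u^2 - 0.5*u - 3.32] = 9.46*u - 0.5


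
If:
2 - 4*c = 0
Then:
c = 1/2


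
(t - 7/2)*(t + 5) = t^2 + 3*t/2 - 35/2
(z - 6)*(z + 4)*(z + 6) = z^3 + 4*z^2 - 36*z - 144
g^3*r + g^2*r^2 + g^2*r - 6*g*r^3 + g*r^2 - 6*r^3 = (g - 2*r)*(g + 3*r)*(g*r + r)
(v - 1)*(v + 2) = v^2 + v - 2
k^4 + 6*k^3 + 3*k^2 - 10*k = k*(k - 1)*(k + 2)*(k + 5)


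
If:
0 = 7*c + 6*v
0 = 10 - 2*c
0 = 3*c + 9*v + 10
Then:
No Solution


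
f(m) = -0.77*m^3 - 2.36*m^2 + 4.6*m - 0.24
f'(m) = -2.31*m^2 - 4.72*m + 4.6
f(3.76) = -57.24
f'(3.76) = -45.81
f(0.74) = 1.56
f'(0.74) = -0.16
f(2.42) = -13.84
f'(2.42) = -20.35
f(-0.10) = -0.72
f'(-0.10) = 5.05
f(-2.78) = -14.72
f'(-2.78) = -0.13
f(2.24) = -10.43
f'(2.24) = -17.56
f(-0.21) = -1.30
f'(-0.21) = 5.49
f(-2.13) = -13.30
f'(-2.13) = 4.17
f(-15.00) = 1998.51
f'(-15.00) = -444.35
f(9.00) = -711.33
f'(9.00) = -224.99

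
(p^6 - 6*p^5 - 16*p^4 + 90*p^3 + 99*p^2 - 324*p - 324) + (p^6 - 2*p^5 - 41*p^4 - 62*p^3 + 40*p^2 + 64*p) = 2*p^6 - 8*p^5 - 57*p^4 + 28*p^3 + 139*p^2 - 260*p - 324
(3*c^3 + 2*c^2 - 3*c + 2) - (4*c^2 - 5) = 3*c^3 - 2*c^2 - 3*c + 7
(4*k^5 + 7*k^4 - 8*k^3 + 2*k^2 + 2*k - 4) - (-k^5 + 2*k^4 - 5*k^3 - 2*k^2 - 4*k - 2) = 5*k^5 + 5*k^4 - 3*k^3 + 4*k^2 + 6*k - 2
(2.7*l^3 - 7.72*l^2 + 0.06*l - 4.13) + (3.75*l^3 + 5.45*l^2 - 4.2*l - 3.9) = 6.45*l^3 - 2.27*l^2 - 4.14*l - 8.03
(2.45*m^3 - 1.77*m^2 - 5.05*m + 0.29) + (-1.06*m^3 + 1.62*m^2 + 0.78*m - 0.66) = 1.39*m^3 - 0.15*m^2 - 4.27*m - 0.37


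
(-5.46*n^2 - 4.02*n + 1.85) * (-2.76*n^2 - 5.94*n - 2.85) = 15.0696*n^4 + 43.5276*n^3 + 34.3338*n^2 + 0.467999999999998*n - 5.2725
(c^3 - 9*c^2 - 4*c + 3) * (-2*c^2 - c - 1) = -2*c^5 + 17*c^4 + 16*c^3 + 7*c^2 + c - 3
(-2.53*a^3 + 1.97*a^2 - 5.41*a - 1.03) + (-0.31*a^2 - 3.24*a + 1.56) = -2.53*a^3 + 1.66*a^2 - 8.65*a + 0.53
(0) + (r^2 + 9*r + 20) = r^2 + 9*r + 20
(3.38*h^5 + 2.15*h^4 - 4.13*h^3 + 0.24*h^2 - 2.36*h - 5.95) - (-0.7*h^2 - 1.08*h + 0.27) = 3.38*h^5 + 2.15*h^4 - 4.13*h^3 + 0.94*h^2 - 1.28*h - 6.22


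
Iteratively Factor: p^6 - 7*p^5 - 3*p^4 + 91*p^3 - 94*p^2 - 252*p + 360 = (p - 2)*(p^5 - 5*p^4 - 13*p^3 + 65*p^2 + 36*p - 180) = (p - 2)*(p + 2)*(p^4 - 7*p^3 + p^2 + 63*p - 90) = (p - 3)*(p - 2)*(p + 2)*(p^3 - 4*p^2 - 11*p + 30) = (p - 3)*(p - 2)^2*(p + 2)*(p^2 - 2*p - 15) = (p - 5)*(p - 3)*(p - 2)^2*(p + 2)*(p + 3)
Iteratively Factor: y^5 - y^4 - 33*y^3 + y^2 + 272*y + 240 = (y - 5)*(y^4 + 4*y^3 - 13*y^2 - 64*y - 48) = (y - 5)*(y + 3)*(y^3 + y^2 - 16*y - 16) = (y - 5)*(y - 4)*(y + 3)*(y^2 + 5*y + 4) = (y - 5)*(y - 4)*(y + 1)*(y + 3)*(y + 4)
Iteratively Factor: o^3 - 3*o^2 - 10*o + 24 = (o - 4)*(o^2 + o - 6) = (o - 4)*(o + 3)*(o - 2)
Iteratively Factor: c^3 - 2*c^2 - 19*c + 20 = (c + 4)*(c^2 - 6*c + 5) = (c - 1)*(c + 4)*(c - 5)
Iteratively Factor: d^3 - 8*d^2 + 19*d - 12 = (d - 3)*(d^2 - 5*d + 4) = (d - 4)*(d - 3)*(d - 1)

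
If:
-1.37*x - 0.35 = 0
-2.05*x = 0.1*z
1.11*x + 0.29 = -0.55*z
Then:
No Solution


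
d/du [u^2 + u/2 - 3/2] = 2*u + 1/2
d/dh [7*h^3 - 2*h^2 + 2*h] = 21*h^2 - 4*h + 2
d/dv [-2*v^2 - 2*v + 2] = -4*v - 2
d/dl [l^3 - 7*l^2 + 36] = l*(3*l - 14)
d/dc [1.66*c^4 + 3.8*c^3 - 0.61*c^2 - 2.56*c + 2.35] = 6.64*c^3 + 11.4*c^2 - 1.22*c - 2.56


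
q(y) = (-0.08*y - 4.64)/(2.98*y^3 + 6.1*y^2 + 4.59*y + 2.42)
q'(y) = (-0.08*y - 4.64)*(-8.94*y^2 - 12.2*y - 4.59)/(2.98*y^3 + 6.1*y^2 + 4.59*y + 2.42)^2 - 0.08/(2.98*y^3 + 6.1*y^2 + 4.59*y + 2.42) = (0.4768*y^3 + 41.9696*y^2 + 56.608*y + 21.104)/(8.8804*y^6 + 36.356*y^5 + 64.5664*y^4 + 70.4212*y^3 + 50.5921*y^2 + 22.2156*y + 5.8564)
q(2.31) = -0.06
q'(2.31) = 0.06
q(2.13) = -0.07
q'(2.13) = 0.07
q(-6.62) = 0.01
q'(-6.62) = 0.00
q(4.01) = -0.02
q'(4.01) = 0.01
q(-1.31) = -25.77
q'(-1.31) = 577.86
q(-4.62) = 0.02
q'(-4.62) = 0.02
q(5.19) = -0.01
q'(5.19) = 0.00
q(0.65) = -0.53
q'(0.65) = 0.98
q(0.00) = -1.92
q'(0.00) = 3.60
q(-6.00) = 0.01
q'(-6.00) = 0.01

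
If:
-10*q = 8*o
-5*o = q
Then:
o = 0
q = 0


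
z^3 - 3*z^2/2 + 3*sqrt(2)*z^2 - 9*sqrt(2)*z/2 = z*(z - 3/2)*(z + 3*sqrt(2))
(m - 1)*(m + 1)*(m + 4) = m^3 + 4*m^2 - m - 4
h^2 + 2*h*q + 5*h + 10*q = (h + 5)*(h + 2*q)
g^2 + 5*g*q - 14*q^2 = (g - 2*q)*(g + 7*q)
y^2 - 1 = (y - 1)*(y + 1)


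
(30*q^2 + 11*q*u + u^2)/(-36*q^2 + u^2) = (-5*q - u)/(6*q - u)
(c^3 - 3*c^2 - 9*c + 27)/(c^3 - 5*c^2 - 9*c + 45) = (c - 3)/(c - 5)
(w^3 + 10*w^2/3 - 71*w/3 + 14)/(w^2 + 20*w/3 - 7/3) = (3*w^2 - 11*w + 6)/(3*w - 1)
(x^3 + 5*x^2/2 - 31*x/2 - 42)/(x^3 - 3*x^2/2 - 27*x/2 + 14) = (x + 3)/(x - 1)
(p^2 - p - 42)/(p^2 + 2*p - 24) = (p - 7)/(p - 4)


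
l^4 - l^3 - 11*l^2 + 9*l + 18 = (l - 3)*(l - 2)*(l + 1)*(l + 3)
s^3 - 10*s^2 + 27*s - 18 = (s - 6)*(s - 3)*(s - 1)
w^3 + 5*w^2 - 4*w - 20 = (w - 2)*(w + 2)*(w + 5)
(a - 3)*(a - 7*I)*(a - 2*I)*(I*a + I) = I*a^4 + 9*a^3 - 2*I*a^3 - 18*a^2 - 17*I*a^2 - 27*a + 28*I*a + 42*I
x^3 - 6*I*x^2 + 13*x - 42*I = (x - 7*I)*(x - 2*I)*(x + 3*I)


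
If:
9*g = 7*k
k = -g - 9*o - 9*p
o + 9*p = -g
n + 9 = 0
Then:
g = -504*p/47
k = -648*p/47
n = -9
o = 81*p/47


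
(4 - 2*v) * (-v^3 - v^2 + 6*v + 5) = 2*v^4 - 2*v^3 - 16*v^2 + 14*v + 20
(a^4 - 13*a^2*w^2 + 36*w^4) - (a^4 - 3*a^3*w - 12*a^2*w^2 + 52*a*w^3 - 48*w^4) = 3*a^3*w - a^2*w^2 - 52*a*w^3 + 84*w^4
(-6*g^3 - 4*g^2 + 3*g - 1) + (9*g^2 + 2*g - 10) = -6*g^3 + 5*g^2 + 5*g - 11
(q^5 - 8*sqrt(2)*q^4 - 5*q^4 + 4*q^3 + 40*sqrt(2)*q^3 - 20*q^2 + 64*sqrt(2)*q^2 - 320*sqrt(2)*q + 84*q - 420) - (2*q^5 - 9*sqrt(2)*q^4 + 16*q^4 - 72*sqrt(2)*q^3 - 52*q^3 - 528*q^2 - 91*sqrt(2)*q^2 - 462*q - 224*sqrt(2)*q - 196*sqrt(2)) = -q^5 - 21*q^4 + sqrt(2)*q^4 + 56*q^3 + 112*sqrt(2)*q^3 + 155*sqrt(2)*q^2 + 508*q^2 - 96*sqrt(2)*q + 546*q - 420 + 196*sqrt(2)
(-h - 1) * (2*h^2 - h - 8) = -2*h^3 - h^2 + 9*h + 8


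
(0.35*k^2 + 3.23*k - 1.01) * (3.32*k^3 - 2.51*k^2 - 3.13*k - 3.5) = 1.162*k^5 + 9.8451*k^4 - 12.556*k^3 - 8.7998*k^2 - 8.1437*k + 3.535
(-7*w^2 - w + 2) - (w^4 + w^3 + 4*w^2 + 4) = -w^4 - w^3 - 11*w^2 - w - 2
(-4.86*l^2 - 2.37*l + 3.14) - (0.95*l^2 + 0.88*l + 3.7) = -5.81*l^2 - 3.25*l - 0.56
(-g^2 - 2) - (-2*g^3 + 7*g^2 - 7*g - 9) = 2*g^3 - 8*g^2 + 7*g + 7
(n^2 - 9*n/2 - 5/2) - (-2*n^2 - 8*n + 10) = 3*n^2 + 7*n/2 - 25/2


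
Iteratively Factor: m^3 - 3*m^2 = (m)*(m^2 - 3*m) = m*(m - 3)*(m)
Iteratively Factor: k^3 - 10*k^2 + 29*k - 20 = (k - 5)*(k^2 - 5*k + 4) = (k - 5)*(k - 4)*(k - 1)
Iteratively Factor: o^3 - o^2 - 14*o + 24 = (o + 4)*(o^2 - 5*o + 6) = (o - 3)*(o + 4)*(o - 2)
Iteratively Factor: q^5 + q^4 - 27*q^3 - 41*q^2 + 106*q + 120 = (q + 4)*(q^4 - 3*q^3 - 15*q^2 + 19*q + 30) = (q + 1)*(q + 4)*(q^3 - 4*q^2 - 11*q + 30) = (q - 2)*(q + 1)*(q + 4)*(q^2 - 2*q - 15) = (q - 5)*(q - 2)*(q + 1)*(q + 4)*(q + 3)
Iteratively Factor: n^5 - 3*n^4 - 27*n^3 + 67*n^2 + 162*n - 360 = (n - 5)*(n^4 + 2*n^3 - 17*n^2 - 18*n + 72) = (n - 5)*(n + 4)*(n^3 - 2*n^2 - 9*n + 18) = (n - 5)*(n - 2)*(n + 4)*(n^2 - 9) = (n - 5)*(n - 3)*(n - 2)*(n + 4)*(n + 3)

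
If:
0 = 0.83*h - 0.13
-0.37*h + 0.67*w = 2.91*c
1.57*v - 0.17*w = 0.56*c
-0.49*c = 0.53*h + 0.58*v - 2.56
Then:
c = 2.55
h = 0.16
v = 2.12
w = 11.16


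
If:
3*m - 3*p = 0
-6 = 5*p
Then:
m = -6/5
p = -6/5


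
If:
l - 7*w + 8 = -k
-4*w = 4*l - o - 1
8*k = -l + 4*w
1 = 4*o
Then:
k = 625/944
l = -191/236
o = 1/4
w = 1059/944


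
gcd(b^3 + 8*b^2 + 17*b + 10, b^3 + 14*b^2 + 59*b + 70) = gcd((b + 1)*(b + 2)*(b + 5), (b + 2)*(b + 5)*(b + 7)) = b^2 + 7*b + 10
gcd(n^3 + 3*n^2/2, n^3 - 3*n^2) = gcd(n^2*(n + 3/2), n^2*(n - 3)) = n^2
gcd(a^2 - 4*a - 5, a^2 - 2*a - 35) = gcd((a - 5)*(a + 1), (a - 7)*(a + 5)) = 1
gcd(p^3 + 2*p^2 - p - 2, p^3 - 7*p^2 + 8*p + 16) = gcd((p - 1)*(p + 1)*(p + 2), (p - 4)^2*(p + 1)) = p + 1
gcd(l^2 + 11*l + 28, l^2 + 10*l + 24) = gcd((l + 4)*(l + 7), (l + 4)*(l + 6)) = l + 4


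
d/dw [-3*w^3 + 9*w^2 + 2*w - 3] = -9*w^2 + 18*w + 2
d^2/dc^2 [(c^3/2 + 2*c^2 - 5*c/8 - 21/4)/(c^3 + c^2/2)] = (56*c^4 - 60*c^3 - 1038*c^2 - 677*c - 126)/(2*c^4*(8*c^3 + 12*c^2 + 6*c + 1))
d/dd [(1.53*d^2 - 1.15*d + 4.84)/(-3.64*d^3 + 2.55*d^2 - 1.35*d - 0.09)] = (5.5692*d^4 - 8.372*d^3 + 53.7198*d^2 - 24.9594*d + 6.6375)/(13.2496*d^6 - 18.564*d^5 + 16.3305*d^4 - 6.2298*d^3 + 1.3635*d^2 + 0.243*d + 0.0081)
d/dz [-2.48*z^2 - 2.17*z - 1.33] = -4.96*z - 2.17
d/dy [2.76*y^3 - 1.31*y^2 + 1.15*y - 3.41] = 8.28*y^2 - 2.62*y + 1.15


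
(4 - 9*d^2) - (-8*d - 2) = -9*d^2 + 8*d + 6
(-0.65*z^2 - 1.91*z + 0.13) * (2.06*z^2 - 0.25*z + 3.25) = -1.339*z^4 - 3.7721*z^3 - 1.3672*z^2 - 6.24*z + 0.4225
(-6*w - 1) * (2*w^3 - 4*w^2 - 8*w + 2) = -12*w^4 + 22*w^3 + 52*w^2 - 4*w - 2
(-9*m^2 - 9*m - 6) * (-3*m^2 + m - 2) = 27*m^4 + 18*m^3 + 27*m^2 + 12*m + 12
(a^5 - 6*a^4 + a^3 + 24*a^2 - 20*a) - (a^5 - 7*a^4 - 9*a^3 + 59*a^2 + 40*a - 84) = a^4 + 10*a^3 - 35*a^2 - 60*a + 84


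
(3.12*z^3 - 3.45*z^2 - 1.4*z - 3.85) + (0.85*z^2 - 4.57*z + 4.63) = 3.12*z^3 - 2.6*z^2 - 5.97*z + 0.78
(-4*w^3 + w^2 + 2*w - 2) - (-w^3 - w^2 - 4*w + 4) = -3*w^3 + 2*w^2 + 6*w - 6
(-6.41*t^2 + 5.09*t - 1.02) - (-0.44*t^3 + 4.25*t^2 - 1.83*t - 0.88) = 0.44*t^3 - 10.66*t^2 + 6.92*t - 0.14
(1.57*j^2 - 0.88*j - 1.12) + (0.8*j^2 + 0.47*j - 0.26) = 2.37*j^2 - 0.41*j - 1.38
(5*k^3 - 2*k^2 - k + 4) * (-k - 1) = -5*k^4 - 3*k^3 + 3*k^2 - 3*k - 4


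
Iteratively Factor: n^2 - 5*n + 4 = (n - 4)*(n - 1)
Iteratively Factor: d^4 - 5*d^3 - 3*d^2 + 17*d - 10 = (d - 1)*(d^3 - 4*d^2 - 7*d + 10) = (d - 1)*(d + 2)*(d^2 - 6*d + 5) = (d - 1)^2*(d + 2)*(d - 5)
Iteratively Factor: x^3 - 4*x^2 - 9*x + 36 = (x + 3)*(x^2 - 7*x + 12) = (x - 4)*(x + 3)*(x - 3)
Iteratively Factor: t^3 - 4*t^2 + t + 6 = (t - 2)*(t^2 - 2*t - 3) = (t - 2)*(t + 1)*(t - 3)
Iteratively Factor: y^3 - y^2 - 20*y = (y)*(y^2 - y - 20) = y*(y + 4)*(y - 5)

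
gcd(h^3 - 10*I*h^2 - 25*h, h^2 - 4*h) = h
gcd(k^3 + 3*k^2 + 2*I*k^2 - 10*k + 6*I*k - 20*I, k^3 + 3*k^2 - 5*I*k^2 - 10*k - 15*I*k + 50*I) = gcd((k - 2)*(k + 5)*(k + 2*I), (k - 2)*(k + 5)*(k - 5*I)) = k^2 + 3*k - 10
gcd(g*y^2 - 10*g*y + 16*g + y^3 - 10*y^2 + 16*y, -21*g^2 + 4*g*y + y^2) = 1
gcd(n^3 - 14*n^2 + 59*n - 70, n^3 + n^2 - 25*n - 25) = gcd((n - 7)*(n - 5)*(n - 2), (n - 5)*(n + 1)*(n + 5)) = n - 5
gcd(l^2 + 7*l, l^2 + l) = l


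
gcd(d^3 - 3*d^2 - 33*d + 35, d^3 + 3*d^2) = 1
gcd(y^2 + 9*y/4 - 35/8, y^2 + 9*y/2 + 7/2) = y + 7/2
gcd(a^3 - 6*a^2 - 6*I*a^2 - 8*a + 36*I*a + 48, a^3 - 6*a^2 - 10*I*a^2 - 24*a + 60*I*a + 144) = a^2 + a*(-6 - 4*I) + 24*I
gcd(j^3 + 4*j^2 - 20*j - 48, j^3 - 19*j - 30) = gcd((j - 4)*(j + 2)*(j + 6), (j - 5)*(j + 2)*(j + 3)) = j + 2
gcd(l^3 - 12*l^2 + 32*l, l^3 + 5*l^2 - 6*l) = l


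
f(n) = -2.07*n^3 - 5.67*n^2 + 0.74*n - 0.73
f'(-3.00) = -21.13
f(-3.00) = 1.91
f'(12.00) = -1029.58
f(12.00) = -4385.29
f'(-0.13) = 2.11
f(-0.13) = -0.92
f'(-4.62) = -79.42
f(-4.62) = 78.95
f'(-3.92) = -50.23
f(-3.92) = 33.93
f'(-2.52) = -10.12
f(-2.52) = -5.48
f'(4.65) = -186.27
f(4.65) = -328.02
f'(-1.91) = -0.26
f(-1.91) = -8.40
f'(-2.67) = -13.25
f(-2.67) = -3.73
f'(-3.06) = -22.71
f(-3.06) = 3.22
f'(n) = -6.21*n^2 - 11.34*n + 0.74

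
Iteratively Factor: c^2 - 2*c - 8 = (c - 4)*(c + 2)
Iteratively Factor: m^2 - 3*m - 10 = (m + 2)*(m - 5)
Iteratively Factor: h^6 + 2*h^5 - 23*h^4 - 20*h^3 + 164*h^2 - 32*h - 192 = (h - 3)*(h^5 + 5*h^4 - 8*h^3 - 44*h^2 + 32*h + 64) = (h - 3)*(h + 4)*(h^4 + h^3 - 12*h^2 + 4*h + 16) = (h - 3)*(h - 2)*(h + 4)*(h^3 + 3*h^2 - 6*h - 8) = (h - 3)*(h - 2)*(h + 1)*(h + 4)*(h^2 + 2*h - 8) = (h - 3)*(h - 2)^2*(h + 1)*(h + 4)*(h + 4)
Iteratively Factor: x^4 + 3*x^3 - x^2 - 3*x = (x)*(x^3 + 3*x^2 - x - 3) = x*(x + 3)*(x^2 - 1) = x*(x - 1)*(x + 3)*(x + 1)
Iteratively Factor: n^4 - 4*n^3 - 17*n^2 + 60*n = (n + 4)*(n^3 - 8*n^2 + 15*n) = n*(n + 4)*(n^2 - 8*n + 15) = n*(n - 5)*(n + 4)*(n - 3)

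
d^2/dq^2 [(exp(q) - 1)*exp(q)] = (4*exp(q) - 1)*exp(q)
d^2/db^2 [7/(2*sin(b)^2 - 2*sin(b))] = 7*(-4 - 1/sin(b) + 4/sin(b)^2 - 2/sin(b)^3)/(2*(sin(b) - 1)^2)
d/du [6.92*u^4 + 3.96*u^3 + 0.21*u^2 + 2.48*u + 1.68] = 27.68*u^3 + 11.88*u^2 + 0.42*u + 2.48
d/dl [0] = 0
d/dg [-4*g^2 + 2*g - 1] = 2 - 8*g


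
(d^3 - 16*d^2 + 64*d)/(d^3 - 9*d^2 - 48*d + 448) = d/(d + 7)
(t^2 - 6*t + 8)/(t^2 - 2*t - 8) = (t - 2)/(t + 2)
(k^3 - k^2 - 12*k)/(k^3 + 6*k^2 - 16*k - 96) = k*(k + 3)/(k^2 + 10*k + 24)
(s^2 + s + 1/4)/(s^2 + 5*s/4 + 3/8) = 2*(2*s + 1)/(4*s + 3)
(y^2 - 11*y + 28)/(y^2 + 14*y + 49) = (y^2 - 11*y + 28)/(y^2 + 14*y + 49)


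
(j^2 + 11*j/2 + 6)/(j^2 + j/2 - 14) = (2*j + 3)/(2*j - 7)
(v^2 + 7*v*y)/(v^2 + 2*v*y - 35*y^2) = v/(v - 5*y)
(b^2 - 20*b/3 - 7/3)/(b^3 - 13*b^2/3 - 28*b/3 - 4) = (-3*b^2 + 20*b + 7)/(-3*b^3 + 13*b^2 + 28*b + 12)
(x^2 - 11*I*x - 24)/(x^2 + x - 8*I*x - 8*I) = (x - 3*I)/(x + 1)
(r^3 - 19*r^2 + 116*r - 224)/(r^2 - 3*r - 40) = (r^2 - 11*r + 28)/(r + 5)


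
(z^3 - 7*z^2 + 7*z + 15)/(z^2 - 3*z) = z - 4 - 5/z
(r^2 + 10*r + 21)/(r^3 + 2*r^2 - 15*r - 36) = (r + 7)/(r^2 - r - 12)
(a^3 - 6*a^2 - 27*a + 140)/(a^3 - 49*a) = (a^2 + a - 20)/(a*(a + 7))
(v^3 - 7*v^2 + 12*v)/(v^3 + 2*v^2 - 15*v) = (v - 4)/(v + 5)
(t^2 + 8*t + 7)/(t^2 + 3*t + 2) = (t + 7)/(t + 2)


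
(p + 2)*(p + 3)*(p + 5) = p^3 + 10*p^2 + 31*p + 30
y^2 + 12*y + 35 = (y + 5)*(y + 7)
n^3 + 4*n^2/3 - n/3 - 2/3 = (n - 2/3)*(n + 1)^2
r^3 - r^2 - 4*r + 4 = (r - 2)*(r - 1)*(r + 2)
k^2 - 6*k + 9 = (k - 3)^2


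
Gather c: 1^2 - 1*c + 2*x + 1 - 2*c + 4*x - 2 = -3*c + 6*x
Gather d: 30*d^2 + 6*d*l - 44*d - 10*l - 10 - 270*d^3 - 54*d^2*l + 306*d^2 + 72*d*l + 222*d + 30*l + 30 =-270*d^3 + d^2*(336 - 54*l) + d*(78*l + 178) + 20*l + 20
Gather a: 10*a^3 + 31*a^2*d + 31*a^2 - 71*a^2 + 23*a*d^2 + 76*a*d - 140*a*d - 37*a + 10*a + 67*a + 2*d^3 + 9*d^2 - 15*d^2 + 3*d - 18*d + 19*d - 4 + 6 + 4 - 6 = 10*a^3 + a^2*(31*d - 40) + a*(23*d^2 - 64*d + 40) + 2*d^3 - 6*d^2 + 4*d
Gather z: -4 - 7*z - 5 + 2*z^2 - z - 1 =2*z^2 - 8*z - 10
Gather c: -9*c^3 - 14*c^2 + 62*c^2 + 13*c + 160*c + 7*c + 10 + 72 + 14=-9*c^3 + 48*c^2 + 180*c + 96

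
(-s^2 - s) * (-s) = s^3 + s^2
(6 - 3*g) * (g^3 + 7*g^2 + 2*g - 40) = -3*g^4 - 15*g^3 + 36*g^2 + 132*g - 240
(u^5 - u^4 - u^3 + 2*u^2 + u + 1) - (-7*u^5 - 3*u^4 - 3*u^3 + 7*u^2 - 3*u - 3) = 8*u^5 + 2*u^4 + 2*u^3 - 5*u^2 + 4*u + 4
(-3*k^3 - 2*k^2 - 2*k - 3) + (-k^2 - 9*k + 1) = -3*k^3 - 3*k^2 - 11*k - 2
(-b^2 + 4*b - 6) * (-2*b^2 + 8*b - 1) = 2*b^4 - 16*b^3 + 45*b^2 - 52*b + 6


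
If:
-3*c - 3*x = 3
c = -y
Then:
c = -y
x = y - 1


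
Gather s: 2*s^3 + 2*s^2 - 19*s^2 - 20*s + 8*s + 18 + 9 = 2*s^3 - 17*s^2 - 12*s + 27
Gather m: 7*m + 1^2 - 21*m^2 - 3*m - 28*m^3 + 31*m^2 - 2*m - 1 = -28*m^3 + 10*m^2 + 2*m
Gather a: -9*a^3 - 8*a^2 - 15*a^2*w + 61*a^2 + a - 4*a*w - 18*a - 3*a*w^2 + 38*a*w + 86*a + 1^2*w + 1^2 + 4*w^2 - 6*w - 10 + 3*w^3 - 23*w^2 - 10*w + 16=-9*a^3 + a^2*(53 - 15*w) + a*(-3*w^2 + 34*w + 69) + 3*w^3 - 19*w^2 - 15*w + 7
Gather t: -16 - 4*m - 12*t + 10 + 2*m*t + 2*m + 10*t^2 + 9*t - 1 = -2*m + 10*t^2 + t*(2*m - 3) - 7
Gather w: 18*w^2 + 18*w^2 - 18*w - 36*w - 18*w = 36*w^2 - 72*w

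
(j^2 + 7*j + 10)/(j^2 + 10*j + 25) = (j + 2)/(j + 5)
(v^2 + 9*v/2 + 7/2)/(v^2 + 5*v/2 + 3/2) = (2*v + 7)/(2*v + 3)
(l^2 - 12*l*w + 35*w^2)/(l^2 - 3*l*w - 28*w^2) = (l - 5*w)/(l + 4*w)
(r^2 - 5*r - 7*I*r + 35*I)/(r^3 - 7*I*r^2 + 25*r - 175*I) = (r - 5)/(r^2 + 25)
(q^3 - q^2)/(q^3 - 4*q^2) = (q - 1)/(q - 4)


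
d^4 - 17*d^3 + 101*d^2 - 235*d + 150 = (d - 6)*(d - 5)^2*(d - 1)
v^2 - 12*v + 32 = (v - 8)*(v - 4)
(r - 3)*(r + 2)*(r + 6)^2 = r^4 + 11*r^3 + 18*r^2 - 108*r - 216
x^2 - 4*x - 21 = (x - 7)*(x + 3)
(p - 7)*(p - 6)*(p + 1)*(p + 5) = p^4 - 7*p^3 - 31*p^2 + 187*p + 210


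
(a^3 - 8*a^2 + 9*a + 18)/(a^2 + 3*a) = (a^3 - 8*a^2 + 9*a + 18)/(a*(a + 3))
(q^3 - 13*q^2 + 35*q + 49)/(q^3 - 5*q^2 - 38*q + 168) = (q^2 - 6*q - 7)/(q^2 + 2*q - 24)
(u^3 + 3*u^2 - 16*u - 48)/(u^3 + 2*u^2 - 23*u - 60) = (u - 4)/(u - 5)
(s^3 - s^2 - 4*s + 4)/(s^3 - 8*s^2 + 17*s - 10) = (s + 2)/(s - 5)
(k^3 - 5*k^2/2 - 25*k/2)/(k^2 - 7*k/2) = (2*k^2 - 5*k - 25)/(2*k - 7)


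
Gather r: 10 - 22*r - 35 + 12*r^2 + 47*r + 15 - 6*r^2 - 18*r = 6*r^2 + 7*r - 10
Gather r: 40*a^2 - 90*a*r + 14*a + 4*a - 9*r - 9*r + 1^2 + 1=40*a^2 + 18*a + r*(-90*a - 18) + 2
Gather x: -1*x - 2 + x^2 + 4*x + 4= x^2 + 3*x + 2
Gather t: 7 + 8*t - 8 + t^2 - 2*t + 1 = t^2 + 6*t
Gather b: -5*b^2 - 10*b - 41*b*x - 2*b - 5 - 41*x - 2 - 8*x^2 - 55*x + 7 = -5*b^2 + b*(-41*x - 12) - 8*x^2 - 96*x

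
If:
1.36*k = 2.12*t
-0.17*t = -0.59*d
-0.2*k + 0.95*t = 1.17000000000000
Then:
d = 0.53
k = 2.86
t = 1.83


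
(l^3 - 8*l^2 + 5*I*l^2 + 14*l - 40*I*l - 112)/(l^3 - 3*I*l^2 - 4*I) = (l^2 + l*(-8 + 7*I) - 56*I)/(l^2 - I*l + 2)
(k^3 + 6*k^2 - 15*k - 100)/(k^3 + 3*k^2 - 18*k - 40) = (k + 5)/(k + 2)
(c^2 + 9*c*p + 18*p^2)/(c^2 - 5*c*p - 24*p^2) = (-c - 6*p)/(-c + 8*p)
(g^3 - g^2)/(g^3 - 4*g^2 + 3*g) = g/(g - 3)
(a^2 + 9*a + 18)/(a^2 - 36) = (a + 3)/(a - 6)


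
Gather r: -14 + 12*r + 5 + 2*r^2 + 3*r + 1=2*r^2 + 15*r - 8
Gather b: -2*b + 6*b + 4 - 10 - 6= 4*b - 12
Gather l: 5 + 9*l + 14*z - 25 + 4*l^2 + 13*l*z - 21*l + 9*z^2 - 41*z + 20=4*l^2 + l*(13*z - 12) + 9*z^2 - 27*z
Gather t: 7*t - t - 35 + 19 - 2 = 6*t - 18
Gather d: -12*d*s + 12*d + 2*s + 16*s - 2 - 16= d*(12 - 12*s) + 18*s - 18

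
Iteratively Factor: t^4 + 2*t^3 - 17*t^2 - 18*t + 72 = (t + 4)*(t^3 - 2*t^2 - 9*t + 18) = (t + 3)*(t + 4)*(t^2 - 5*t + 6) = (t - 3)*(t + 3)*(t + 4)*(t - 2)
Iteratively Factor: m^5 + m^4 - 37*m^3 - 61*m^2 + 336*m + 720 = (m - 5)*(m^4 + 6*m^3 - 7*m^2 - 96*m - 144) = (m - 5)*(m + 3)*(m^3 + 3*m^2 - 16*m - 48) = (m - 5)*(m - 4)*(m + 3)*(m^2 + 7*m + 12) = (m - 5)*(m - 4)*(m + 3)*(m + 4)*(m + 3)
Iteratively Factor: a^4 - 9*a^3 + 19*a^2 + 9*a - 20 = (a - 1)*(a^3 - 8*a^2 + 11*a + 20) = (a - 1)*(a + 1)*(a^2 - 9*a + 20) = (a - 4)*(a - 1)*(a + 1)*(a - 5)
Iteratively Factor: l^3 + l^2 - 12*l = (l)*(l^2 + l - 12) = l*(l + 4)*(l - 3)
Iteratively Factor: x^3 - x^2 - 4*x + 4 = (x + 2)*(x^2 - 3*x + 2) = (x - 1)*(x + 2)*(x - 2)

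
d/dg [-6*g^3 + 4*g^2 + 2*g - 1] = -18*g^2 + 8*g + 2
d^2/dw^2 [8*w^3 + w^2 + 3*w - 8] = 48*w + 2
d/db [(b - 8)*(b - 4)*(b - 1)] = 3*b^2 - 26*b + 44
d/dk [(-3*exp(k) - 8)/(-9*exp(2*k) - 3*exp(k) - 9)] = (-9*exp(2*k) - 48*exp(k) + 1)*exp(k)/(3*(9*exp(4*k) + 6*exp(3*k) + 19*exp(2*k) + 6*exp(k) + 9))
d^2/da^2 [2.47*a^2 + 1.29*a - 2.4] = 4.94000000000000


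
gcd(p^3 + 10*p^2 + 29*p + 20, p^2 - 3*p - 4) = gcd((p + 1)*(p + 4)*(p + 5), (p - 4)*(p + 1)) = p + 1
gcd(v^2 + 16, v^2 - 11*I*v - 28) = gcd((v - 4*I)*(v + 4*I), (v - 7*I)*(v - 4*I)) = v - 4*I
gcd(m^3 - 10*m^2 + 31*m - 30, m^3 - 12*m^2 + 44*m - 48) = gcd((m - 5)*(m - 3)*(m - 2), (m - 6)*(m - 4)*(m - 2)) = m - 2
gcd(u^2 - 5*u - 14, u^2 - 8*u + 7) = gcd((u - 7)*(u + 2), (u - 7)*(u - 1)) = u - 7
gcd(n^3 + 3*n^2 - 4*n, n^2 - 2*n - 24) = n + 4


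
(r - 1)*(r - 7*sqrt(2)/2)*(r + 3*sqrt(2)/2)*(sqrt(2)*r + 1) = sqrt(2)*r^4 - 3*r^3 - sqrt(2)*r^3 - 25*sqrt(2)*r^2/2 + 3*r^2 - 21*r/2 + 25*sqrt(2)*r/2 + 21/2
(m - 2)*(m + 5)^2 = m^3 + 8*m^2 + 5*m - 50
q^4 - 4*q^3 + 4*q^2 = q^2*(q - 2)^2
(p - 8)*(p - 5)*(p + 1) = p^3 - 12*p^2 + 27*p + 40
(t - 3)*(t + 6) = t^2 + 3*t - 18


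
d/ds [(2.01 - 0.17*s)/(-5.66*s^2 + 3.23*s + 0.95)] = (-0.9622*s^2 + 22.7532*s - 6.6538)/(32.0356*s^4 - 36.5636*s^3 - 0.321099999999999*s^2 + 6.137*s + 0.9025)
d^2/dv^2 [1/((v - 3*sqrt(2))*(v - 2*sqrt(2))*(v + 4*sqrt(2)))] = 4*(3*v^4 - 4*sqrt(2)*v^3 - 39*v^2 - 30*sqrt(2)*v + 440)/(v^9 - 3*sqrt(2)*v^8 - 78*v^7 + 310*sqrt(2)*v^6 + 1608*v^5 - 10128*sqrt(2)*v^4 + 8000*v^3 + 99072*sqrt(2)*v^2 - 387072*v + 221184*sqrt(2))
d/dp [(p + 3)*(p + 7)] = 2*p + 10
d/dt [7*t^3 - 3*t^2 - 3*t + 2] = 21*t^2 - 6*t - 3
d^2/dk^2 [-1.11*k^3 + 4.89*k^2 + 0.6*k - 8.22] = 9.78 - 6.66*k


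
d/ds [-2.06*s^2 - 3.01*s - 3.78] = -4.12*s - 3.01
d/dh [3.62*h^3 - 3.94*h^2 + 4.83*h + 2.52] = 10.86*h^2 - 7.88*h + 4.83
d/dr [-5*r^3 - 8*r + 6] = -15*r^2 - 8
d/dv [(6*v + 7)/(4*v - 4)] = -13/(4*(v - 1)^2)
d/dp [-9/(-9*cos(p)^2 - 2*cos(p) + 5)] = 18*(9*cos(p) + 1)*sin(p)/(9*cos(p)^2 + 2*cos(p) - 5)^2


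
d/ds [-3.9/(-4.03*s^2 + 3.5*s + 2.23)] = (13.65 - 31.434*s)/(-4.03*s^2 + 3.5*s + 2.23)^2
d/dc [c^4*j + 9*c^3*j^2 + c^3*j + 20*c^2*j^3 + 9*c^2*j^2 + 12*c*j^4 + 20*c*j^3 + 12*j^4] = j*(4*c^3 + 27*c^2*j + 3*c^2 + 40*c*j^2 + 18*c*j + 12*j^3 + 20*j^2)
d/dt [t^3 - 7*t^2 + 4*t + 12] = 3*t^2 - 14*t + 4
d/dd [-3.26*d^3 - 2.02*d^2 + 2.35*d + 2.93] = -9.78*d^2 - 4.04*d + 2.35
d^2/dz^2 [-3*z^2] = -6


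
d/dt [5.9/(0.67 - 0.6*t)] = 3.54/(0.6*t - 0.67)^2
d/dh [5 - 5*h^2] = -10*h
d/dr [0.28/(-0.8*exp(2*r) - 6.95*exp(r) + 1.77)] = (0.448*exp(r) + 1.946)*exp(r)/(0.8*exp(2*r) + 6.95*exp(r) - 1.77)^2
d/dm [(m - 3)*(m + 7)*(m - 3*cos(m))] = (m - 3)*(m + 7)*(3*sin(m) + 1) + (m - 3)*(m - 3*cos(m)) + (m + 7)*(m - 3*cos(m))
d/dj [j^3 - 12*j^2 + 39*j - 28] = 3*j^2 - 24*j + 39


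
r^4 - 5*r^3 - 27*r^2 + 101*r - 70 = (r - 7)*(r - 2)*(r - 1)*(r + 5)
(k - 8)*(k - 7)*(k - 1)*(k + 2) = k^4 - 14*k^3 + 39*k^2 + 86*k - 112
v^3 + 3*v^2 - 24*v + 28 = (v - 2)^2*(v + 7)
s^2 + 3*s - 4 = (s - 1)*(s + 4)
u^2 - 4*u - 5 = (u - 5)*(u + 1)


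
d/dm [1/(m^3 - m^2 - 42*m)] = (-3*m^2 + 2*m + 42)/(m^2*(-m^2 + m + 42)^2)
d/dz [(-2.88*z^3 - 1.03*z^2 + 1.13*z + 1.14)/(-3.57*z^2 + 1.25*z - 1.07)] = (10.2816*z^4 - 7.2*z^3 + 11.9914*z^2 + 10.3438*z - 2.6341)/(12.7449*z^4 - 8.925*z^3 + 9.2023*z^2 - 2.675*z + 1.1449)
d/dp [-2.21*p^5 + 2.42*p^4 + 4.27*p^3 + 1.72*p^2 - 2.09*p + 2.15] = -11.05*p^4 + 9.68*p^3 + 12.81*p^2 + 3.44*p - 2.09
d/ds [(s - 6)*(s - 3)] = 2*s - 9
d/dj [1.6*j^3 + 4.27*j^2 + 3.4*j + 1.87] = 4.8*j^2 + 8.54*j + 3.4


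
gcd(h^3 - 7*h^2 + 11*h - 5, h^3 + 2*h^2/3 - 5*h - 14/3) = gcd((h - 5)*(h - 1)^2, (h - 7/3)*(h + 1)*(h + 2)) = 1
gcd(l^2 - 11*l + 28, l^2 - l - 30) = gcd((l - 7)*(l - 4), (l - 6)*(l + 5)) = 1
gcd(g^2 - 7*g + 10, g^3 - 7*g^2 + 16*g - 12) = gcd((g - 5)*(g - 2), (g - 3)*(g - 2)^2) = g - 2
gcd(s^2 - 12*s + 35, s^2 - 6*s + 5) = s - 5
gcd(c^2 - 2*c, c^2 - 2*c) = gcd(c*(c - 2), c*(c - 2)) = c^2 - 2*c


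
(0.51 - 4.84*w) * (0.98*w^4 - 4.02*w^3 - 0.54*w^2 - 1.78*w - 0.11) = -4.7432*w^5 + 19.9566*w^4 + 0.5634*w^3 + 8.3398*w^2 - 0.3754*w - 0.0561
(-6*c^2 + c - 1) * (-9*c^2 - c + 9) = 54*c^4 - 3*c^3 - 46*c^2 + 10*c - 9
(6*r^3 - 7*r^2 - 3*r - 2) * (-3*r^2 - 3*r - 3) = -18*r^5 + 3*r^4 + 12*r^3 + 36*r^2 + 15*r + 6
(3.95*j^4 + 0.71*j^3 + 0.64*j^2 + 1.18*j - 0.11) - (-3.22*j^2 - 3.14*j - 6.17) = 3.95*j^4 + 0.71*j^3 + 3.86*j^2 + 4.32*j + 6.06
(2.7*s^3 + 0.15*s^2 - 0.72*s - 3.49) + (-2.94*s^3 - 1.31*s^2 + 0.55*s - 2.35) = -0.24*s^3 - 1.16*s^2 - 0.17*s - 5.84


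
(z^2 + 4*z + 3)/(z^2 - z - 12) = (z + 1)/(z - 4)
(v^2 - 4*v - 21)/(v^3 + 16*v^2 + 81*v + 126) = (v - 7)/(v^2 + 13*v + 42)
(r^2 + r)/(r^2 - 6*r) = (r + 1)/(r - 6)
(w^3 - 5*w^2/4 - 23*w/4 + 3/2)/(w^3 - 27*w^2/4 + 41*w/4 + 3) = (4*w^2 + 7*w - 2)/(4*w^2 - 15*w - 4)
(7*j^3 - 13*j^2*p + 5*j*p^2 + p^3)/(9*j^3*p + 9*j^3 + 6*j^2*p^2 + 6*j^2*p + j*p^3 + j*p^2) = (7*j^3 - 13*j^2*p + 5*j*p^2 + p^3)/(j*(9*j^2*p + 9*j^2 + 6*j*p^2 + 6*j*p + p^3 + p^2))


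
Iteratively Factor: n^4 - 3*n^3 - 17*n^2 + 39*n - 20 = (n + 4)*(n^3 - 7*n^2 + 11*n - 5) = (n - 1)*(n + 4)*(n^2 - 6*n + 5) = (n - 1)^2*(n + 4)*(n - 5)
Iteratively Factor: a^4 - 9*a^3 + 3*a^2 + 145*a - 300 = (a - 5)*(a^3 - 4*a^2 - 17*a + 60) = (a - 5)*(a - 3)*(a^2 - a - 20) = (a - 5)*(a - 3)*(a + 4)*(a - 5)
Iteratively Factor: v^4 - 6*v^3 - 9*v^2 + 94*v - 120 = (v - 2)*(v^3 - 4*v^2 - 17*v + 60) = (v - 2)*(v + 4)*(v^2 - 8*v + 15) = (v - 3)*(v - 2)*(v + 4)*(v - 5)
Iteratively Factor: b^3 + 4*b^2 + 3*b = (b + 1)*(b^2 + 3*b) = (b + 1)*(b + 3)*(b)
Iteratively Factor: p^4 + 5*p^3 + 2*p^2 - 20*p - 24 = (p + 2)*(p^3 + 3*p^2 - 4*p - 12) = (p + 2)^2*(p^2 + p - 6) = (p + 2)^2*(p + 3)*(p - 2)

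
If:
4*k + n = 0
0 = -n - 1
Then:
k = 1/4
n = -1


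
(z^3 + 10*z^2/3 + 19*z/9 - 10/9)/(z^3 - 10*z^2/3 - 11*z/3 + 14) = (9*z^2 + 12*z - 5)/(3*(3*z^2 - 16*z + 21))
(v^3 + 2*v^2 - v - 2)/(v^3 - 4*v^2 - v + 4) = (v + 2)/(v - 4)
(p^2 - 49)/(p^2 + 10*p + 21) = (p - 7)/(p + 3)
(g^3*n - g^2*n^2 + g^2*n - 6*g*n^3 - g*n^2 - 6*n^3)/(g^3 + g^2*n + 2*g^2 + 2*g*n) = n*(g^3 - g^2*n + g^2 - 6*g*n^2 - g*n - 6*n^2)/(g*(g^2 + g*n + 2*g + 2*n))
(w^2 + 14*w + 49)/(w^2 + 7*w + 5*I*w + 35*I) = (w + 7)/(w + 5*I)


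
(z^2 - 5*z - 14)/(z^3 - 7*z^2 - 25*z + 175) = (z + 2)/(z^2 - 25)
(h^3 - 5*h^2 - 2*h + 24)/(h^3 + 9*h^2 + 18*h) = (h^3 - 5*h^2 - 2*h + 24)/(h*(h^2 + 9*h + 18))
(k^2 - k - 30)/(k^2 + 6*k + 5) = (k - 6)/(k + 1)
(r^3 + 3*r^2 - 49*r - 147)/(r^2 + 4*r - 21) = (r^2 - 4*r - 21)/(r - 3)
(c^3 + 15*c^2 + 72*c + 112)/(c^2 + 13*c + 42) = (c^2 + 8*c + 16)/(c + 6)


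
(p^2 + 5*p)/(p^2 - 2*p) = (p + 5)/(p - 2)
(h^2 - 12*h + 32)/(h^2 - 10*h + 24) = (h - 8)/(h - 6)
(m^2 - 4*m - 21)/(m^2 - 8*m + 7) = (m + 3)/(m - 1)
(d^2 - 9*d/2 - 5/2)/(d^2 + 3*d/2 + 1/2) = (d - 5)/(d + 1)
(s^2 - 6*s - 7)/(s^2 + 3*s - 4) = (s^2 - 6*s - 7)/(s^2 + 3*s - 4)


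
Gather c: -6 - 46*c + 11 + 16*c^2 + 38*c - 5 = 16*c^2 - 8*c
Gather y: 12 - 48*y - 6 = 6 - 48*y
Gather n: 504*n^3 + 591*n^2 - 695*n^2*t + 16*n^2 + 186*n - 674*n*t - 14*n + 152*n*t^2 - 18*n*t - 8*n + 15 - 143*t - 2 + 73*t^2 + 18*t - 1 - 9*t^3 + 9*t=504*n^3 + n^2*(607 - 695*t) + n*(152*t^2 - 692*t + 164) - 9*t^3 + 73*t^2 - 116*t + 12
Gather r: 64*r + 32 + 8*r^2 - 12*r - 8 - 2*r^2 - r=6*r^2 + 51*r + 24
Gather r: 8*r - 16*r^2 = -16*r^2 + 8*r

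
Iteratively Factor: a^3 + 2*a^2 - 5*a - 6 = (a + 3)*(a^2 - a - 2) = (a + 1)*(a + 3)*(a - 2)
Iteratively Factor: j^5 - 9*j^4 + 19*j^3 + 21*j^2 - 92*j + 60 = (j - 3)*(j^4 - 6*j^3 + j^2 + 24*j - 20) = (j - 3)*(j + 2)*(j^3 - 8*j^2 + 17*j - 10) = (j - 5)*(j - 3)*(j + 2)*(j^2 - 3*j + 2) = (j - 5)*(j - 3)*(j - 1)*(j + 2)*(j - 2)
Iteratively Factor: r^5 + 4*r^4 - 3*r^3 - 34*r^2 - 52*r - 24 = (r + 2)*(r^4 + 2*r^3 - 7*r^2 - 20*r - 12) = (r + 2)^2*(r^3 - 7*r - 6) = (r + 2)^3*(r^2 - 2*r - 3) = (r + 1)*(r + 2)^3*(r - 3)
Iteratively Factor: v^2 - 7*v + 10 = (v - 2)*(v - 5)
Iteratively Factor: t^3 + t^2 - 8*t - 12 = (t - 3)*(t^2 + 4*t + 4) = (t - 3)*(t + 2)*(t + 2)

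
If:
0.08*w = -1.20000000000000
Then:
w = -15.00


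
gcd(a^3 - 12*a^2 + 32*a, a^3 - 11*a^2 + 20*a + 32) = a^2 - 12*a + 32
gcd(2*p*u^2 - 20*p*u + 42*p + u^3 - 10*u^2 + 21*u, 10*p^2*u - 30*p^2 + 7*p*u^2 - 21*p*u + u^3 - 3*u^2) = 2*p*u - 6*p + u^2 - 3*u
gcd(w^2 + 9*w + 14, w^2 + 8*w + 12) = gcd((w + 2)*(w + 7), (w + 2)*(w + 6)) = w + 2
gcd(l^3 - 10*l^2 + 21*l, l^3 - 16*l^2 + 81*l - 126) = l^2 - 10*l + 21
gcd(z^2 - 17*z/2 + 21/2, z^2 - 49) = z - 7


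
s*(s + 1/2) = s^2 + s/2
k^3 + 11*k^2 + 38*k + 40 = (k + 2)*(k + 4)*(k + 5)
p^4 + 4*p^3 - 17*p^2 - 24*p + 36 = (p - 3)*(p - 1)*(p + 2)*(p + 6)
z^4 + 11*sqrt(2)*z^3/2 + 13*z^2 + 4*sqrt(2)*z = z*(z + sqrt(2)/2)*(z + sqrt(2))*(z + 4*sqrt(2))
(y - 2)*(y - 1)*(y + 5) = y^3 + 2*y^2 - 13*y + 10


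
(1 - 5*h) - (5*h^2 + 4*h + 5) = -5*h^2 - 9*h - 4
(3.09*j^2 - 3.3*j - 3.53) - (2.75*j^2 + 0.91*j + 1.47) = 0.34*j^2 - 4.21*j - 5.0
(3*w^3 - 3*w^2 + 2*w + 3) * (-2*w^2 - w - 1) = -6*w^5 + 3*w^4 - 4*w^3 - 5*w^2 - 5*w - 3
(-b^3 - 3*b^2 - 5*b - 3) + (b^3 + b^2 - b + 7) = -2*b^2 - 6*b + 4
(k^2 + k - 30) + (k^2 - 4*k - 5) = 2*k^2 - 3*k - 35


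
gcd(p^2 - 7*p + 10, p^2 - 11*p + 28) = 1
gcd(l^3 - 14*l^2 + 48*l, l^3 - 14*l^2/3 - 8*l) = l^2 - 6*l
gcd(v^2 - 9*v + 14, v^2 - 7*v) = v - 7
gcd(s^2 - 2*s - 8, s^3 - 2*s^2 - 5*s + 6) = s + 2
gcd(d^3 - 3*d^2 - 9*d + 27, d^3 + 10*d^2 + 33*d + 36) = d + 3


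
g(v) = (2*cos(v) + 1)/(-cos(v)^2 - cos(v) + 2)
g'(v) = (-2*sin(v)*cos(v) - sin(v))*(2*cos(v) + 1)/(-cos(v)^2 - cos(v) + 2)^2 - 2*sin(v)/(-cos(v)^2 - cos(v) + 2)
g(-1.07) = 1.52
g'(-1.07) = 3.39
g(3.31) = -0.48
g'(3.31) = 0.21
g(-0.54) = 6.68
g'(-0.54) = 25.46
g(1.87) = 0.19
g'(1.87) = -0.90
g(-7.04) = 3.30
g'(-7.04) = 9.31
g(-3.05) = -0.49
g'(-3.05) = 0.11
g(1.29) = 0.94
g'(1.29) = -2.02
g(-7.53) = 1.04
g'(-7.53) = 2.22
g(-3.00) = -0.49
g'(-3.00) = 0.17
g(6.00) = 24.77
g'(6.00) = 176.16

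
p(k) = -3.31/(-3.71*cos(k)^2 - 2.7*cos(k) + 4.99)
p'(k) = -3.31*(-7.42*sin(k)*cos(k) - 2.7*sin(k))/(-3.71*cos(k)^2 - 2.7*cos(k) + 4.99)^2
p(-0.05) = 2.35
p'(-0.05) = -0.84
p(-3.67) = -0.73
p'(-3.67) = -0.30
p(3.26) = -0.82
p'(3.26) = 0.11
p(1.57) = -0.66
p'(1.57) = 0.36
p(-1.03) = -1.26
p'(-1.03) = -2.70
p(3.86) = -0.67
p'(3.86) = 0.26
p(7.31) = -1.27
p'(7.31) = 2.74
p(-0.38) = 4.62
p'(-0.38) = -22.91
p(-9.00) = -0.76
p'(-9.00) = 0.29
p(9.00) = -0.76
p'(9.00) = -0.29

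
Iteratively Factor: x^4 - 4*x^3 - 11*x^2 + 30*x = (x)*(x^3 - 4*x^2 - 11*x + 30) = x*(x + 3)*(x^2 - 7*x + 10) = x*(x - 2)*(x + 3)*(x - 5)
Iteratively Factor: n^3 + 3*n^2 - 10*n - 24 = (n - 3)*(n^2 + 6*n + 8) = (n - 3)*(n + 4)*(n + 2)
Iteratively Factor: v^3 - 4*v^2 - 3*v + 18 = (v - 3)*(v^2 - v - 6) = (v - 3)^2*(v + 2)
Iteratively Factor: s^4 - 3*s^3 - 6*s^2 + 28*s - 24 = (s - 2)*(s^3 - s^2 - 8*s + 12) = (s - 2)*(s + 3)*(s^2 - 4*s + 4) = (s - 2)^2*(s + 3)*(s - 2)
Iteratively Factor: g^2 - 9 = (g - 3)*(g + 3)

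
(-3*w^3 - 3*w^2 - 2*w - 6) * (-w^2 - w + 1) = 3*w^5 + 6*w^4 + 2*w^3 + 5*w^2 + 4*w - 6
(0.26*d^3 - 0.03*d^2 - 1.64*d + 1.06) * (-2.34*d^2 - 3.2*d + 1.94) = -0.6084*d^5 - 0.7618*d^4 + 4.438*d^3 + 2.7094*d^2 - 6.5736*d + 2.0564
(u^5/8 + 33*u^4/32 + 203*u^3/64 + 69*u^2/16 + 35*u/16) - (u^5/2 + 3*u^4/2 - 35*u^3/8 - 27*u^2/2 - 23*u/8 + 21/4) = -3*u^5/8 - 15*u^4/32 + 483*u^3/64 + 285*u^2/16 + 81*u/16 - 21/4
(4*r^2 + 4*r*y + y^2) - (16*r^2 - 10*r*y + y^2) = -12*r^2 + 14*r*y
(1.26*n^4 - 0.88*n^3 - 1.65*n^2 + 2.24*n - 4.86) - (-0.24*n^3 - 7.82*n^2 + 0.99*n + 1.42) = 1.26*n^4 - 0.64*n^3 + 6.17*n^2 + 1.25*n - 6.28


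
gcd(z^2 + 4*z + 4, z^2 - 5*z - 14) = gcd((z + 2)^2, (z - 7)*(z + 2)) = z + 2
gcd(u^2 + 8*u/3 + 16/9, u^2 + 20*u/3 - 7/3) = 1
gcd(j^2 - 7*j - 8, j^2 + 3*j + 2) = j + 1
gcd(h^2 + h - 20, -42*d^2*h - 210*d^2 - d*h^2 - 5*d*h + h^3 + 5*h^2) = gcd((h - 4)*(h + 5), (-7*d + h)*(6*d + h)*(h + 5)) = h + 5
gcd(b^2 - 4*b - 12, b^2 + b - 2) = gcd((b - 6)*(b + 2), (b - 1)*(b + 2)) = b + 2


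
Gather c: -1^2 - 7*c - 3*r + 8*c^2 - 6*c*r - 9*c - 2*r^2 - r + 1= 8*c^2 + c*(-6*r - 16) - 2*r^2 - 4*r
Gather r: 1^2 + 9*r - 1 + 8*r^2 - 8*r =8*r^2 + r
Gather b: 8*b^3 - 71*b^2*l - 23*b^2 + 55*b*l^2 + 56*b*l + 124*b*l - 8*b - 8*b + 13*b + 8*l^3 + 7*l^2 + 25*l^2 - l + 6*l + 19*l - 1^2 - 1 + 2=8*b^3 + b^2*(-71*l - 23) + b*(55*l^2 + 180*l - 3) + 8*l^3 + 32*l^2 + 24*l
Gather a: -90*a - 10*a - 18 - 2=-100*a - 20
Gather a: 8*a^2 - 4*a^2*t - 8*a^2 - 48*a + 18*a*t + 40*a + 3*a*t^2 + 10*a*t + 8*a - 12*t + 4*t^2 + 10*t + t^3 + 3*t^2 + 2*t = -4*a^2*t + a*(3*t^2 + 28*t) + t^3 + 7*t^2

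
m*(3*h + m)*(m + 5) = 3*h*m^2 + 15*h*m + m^3 + 5*m^2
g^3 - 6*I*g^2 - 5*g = g*(g - 5*I)*(g - I)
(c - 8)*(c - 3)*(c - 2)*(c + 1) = c^4 - 12*c^3 + 33*c^2 - 2*c - 48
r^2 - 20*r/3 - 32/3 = (r - 8)*(r + 4/3)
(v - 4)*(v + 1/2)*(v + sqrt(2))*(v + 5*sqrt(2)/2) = v^4 - 7*v^3/2 + 7*sqrt(2)*v^3/2 - 49*sqrt(2)*v^2/4 + 3*v^2 - 35*v/2 - 7*sqrt(2)*v - 10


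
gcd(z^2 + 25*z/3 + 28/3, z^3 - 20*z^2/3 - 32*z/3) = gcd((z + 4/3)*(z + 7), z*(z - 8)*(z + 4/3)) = z + 4/3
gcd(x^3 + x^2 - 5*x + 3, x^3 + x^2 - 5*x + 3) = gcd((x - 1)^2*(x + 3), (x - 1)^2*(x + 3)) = x^3 + x^2 - 5*x + 3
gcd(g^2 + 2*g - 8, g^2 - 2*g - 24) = g + 4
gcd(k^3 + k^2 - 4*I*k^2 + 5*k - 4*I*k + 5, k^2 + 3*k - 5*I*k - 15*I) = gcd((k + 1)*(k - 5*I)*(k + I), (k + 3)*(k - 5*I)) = k - 5*I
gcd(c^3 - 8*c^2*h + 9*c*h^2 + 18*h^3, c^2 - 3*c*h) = c - 3*h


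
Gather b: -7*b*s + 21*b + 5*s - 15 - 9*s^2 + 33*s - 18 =b*(21 - 7*s) - 9*s^2 + 38*s - 33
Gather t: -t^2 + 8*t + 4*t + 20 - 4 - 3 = -t^2 + 12*t + 13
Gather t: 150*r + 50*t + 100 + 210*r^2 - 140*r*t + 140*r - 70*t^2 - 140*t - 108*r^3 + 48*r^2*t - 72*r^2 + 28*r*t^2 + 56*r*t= -108*r^3 + 138*r^2 + 290*r + t^2*(28*r - 70) + t*(48*r^2 - 84*r - 90) + 100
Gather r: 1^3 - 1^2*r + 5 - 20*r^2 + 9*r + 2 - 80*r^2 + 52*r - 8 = -100*r^2 + 60*r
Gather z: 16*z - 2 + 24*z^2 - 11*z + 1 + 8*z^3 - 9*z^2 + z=8*z^3 + 15*z^2 + 6*z - 1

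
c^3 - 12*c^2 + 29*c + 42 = (c - 7)*(c - 6)*(c + 1)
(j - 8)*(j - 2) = j^2 - 10*j + 16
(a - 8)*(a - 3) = a^2 - 11*a + 24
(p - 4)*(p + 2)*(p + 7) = p^3 + 5*p^2 - 22*p - 56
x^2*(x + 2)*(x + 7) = x^4 + 9*x^3 + 14*x^2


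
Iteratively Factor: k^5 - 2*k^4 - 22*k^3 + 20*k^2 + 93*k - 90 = (k + 3)*(k^4 - 5*k^3 - 7*k^2 + 41*k - 30) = (k - 2)*(k + 3)*(k^3 - 3*k^2 - 13*k + 15) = (k - 5)*(k - 2)*(k + 3)*(k^2 + 2*k - 3) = (k - 5)*(k - 2)*(k + 3)^2*(k - 1)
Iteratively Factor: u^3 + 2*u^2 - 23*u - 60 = (u + 4)*(u^2 - 2*u - 15) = (u + 3)*(u + 4)*(u - 5)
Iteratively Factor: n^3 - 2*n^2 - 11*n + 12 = (n + 3)*(n^2 - 5*n + 4) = (n - 1)*(n + 3)*(n - 4)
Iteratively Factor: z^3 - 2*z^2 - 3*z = (z + 1)*(z^2 - 3*z) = z*(z + 1)*(z - 3)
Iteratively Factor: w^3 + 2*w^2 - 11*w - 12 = (w + 4)*(w^2 - 2*w - 3) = (w - 3)*(w + 4)*(w + 1)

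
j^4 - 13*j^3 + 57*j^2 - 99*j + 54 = (j - 6)*(j - 3)^2*(j - 1)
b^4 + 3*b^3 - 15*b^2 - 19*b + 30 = (b - 3)*(b - 1)*(b + 2)*(b + 5)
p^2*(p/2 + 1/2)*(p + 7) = p^4/2 + 4*p^3 + 7*p^2/2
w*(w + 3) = w^2 + 3*w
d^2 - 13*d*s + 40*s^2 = (d - 8*s)*(d - 5*s)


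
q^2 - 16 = (q - 4)*(q + 4)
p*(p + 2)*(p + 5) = p^3 + 7*p^2 + 10*p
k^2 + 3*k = k*(k + 3)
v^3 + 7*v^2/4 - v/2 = v*(v - 1/4)*(v + 2)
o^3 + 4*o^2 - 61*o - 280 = (o - 8)*(o + 5)*(o + 7)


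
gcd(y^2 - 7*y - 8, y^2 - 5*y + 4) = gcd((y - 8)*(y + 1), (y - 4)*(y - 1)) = 1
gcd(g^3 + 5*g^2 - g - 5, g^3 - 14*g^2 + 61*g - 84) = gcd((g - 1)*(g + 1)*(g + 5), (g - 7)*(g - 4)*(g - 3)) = 1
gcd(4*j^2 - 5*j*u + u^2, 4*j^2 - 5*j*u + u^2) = 4*j^2 - 5*j*u + u^2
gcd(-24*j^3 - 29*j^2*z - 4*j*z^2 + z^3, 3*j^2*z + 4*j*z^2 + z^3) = 3*j^2 + 4*j*z + z^2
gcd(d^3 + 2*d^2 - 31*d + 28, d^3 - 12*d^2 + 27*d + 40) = 1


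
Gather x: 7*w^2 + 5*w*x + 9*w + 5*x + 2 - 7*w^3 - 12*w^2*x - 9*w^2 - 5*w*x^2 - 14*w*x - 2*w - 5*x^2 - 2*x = -7*w^3 - 2*w^2 + 7*w + x^2*(-5*w - 5) + x*(-12*w^2 - 9*w + 3) + 2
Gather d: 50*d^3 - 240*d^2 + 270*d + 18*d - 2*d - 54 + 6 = 50*d^3 - 240*d^2 + 286*d - 48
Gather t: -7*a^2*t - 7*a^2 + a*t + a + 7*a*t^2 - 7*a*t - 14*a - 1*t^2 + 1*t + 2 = -7*a^2 - 13*a + t^2*(7*a - 1) + t*(-7*a^2 - 6*a + 1) + 2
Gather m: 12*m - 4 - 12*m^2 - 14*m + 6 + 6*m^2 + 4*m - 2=-6*m^2 + 2*m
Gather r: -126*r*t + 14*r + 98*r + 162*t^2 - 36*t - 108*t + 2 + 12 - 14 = r*(112 - 126*t) + 162*t^2 - 144*t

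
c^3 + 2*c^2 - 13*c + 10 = (c - 2)*(c - 1)*(c + 5)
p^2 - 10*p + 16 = (p - 8)*(p - 2)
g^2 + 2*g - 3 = (g - 1)*(g + 3)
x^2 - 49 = (x - 7)*(x + 7)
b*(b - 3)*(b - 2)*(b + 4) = b^4 - b^3 - 14*b^2 + 24*b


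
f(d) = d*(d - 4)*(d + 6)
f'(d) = d*(d - 4) + d*(d + 6) + (d - 4)*(d + 6) = 3*d^2 + 4*d - 24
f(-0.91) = 22.74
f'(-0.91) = -25.16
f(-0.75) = 18.70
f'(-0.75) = -25.31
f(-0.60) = 14.90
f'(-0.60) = -25.32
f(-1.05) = 26.25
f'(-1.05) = -24.89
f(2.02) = -32.08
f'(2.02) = -3.68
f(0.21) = -4.94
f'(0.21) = -23.03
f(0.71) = -15.67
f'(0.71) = -19.65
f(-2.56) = 57.77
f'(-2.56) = -14.58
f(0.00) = 0.00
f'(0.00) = -24.00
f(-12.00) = -1152.00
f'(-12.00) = 360.00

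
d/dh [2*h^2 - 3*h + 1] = 4*h - 3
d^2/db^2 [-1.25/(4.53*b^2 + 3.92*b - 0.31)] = (51.30225*b^2 + 44.394*b - 1.25*(9.06*b + 3.92)*(18.12*b + 7.84) - 3.51075)/(4.53*b^2 + 3.92*b - 0.31)^3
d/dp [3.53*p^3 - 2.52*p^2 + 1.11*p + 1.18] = 10.59*p^2 - 5.04*p + 1.11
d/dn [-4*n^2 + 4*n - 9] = 4 - 8*n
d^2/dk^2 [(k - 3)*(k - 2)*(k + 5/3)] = 6*k - 20/3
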